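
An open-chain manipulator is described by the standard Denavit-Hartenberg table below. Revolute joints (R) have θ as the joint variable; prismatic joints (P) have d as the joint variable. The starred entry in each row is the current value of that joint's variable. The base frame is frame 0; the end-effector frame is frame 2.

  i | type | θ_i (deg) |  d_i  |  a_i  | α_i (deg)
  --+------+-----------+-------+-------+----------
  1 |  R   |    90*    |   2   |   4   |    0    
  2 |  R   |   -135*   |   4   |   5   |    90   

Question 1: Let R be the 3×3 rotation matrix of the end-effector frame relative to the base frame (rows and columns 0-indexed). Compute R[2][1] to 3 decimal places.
End-effector y-axis (col 1 of R) = (0.0000,0.0000,1.0000)
R[2][1] = 1.0000

1.000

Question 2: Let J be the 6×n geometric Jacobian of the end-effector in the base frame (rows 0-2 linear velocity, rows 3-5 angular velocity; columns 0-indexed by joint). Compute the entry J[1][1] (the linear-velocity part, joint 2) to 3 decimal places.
3.536

axis z_1 = (0.0000,0.0000,1.0000); lever o_n−o_1 = (3.5355,-3.5355,4.0000)
cross product → J_v[:, 1] = (3.5355,3.5355,-0.0000)
J_ω[:, 1] = z_1
entry J[1][1] = 3.5355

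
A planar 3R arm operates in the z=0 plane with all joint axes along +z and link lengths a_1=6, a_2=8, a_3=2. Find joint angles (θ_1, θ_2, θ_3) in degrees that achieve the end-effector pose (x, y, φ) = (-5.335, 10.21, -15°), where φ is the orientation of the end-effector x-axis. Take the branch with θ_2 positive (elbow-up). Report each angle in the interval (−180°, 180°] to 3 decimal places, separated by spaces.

wrist centre = target − a_3·(cos φ, sin φ) = (-7.2669, 10.7276)
cos θ_2 = (167.8894−6²−8²)/(2·6·8) = 0.7072; θ_2 = 44.9940° (elbow-up)
β = atan2(10.7276,-7.2669) = 124.1135°; ψ = atan2(5.6563,11.6574) = 25.8829°
θ_1 = β − ψ = 98.2306°
θ_3 = φ − θ_1 − θ_2 = -158.2246° (wrapped to (-180°,180°])

98.231 44.994 -158.225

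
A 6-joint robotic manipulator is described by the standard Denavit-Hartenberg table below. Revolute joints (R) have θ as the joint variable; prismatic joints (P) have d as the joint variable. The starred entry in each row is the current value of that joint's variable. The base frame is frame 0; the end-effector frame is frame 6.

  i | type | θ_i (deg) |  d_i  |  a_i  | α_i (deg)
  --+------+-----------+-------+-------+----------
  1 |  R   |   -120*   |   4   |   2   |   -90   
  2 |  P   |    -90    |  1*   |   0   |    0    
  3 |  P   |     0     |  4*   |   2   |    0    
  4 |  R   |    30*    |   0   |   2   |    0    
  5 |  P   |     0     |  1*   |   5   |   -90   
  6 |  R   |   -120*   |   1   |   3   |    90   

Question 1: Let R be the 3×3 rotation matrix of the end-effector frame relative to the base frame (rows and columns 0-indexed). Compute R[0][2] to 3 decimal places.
End-effector z-axis (col 2 of R) = (-0.2165,0.6250,-0.7500)
R[0][2] = -0.2165

-0.217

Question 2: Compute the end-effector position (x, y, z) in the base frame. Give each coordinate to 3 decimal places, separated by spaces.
after link 1: o_1 = (-1.0000, -1.7321, 4.0000)
after link 2: o_2 = (-0.1340, -2.2321, 4.0000)
after link 3: o_3 = (3.3301, -4.2321, 6.0000)
after link 4: o_4 = (2.8301, -5.0981, 7.7321)
after link 5: o_5 = (2.4462, -7.7631, 12.0622)
after link 6: o_6 = (4.6381, -9.1627, 10.2631)

4.638 -9.163 10.263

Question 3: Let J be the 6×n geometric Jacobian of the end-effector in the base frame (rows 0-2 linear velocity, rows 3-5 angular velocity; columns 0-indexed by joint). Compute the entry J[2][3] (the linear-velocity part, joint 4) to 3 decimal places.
-3.616

axis z_3 = (0.8660,-0.5000,0.0000); lever o_n−o_3 = (1.3080,-4.9306,4.2631)
cross product → J_v[:, 3] = (-2.1316,-3.6920,-3.6160)
J_ω[:, 3] = z_3
entry J[2][3] = -3.6160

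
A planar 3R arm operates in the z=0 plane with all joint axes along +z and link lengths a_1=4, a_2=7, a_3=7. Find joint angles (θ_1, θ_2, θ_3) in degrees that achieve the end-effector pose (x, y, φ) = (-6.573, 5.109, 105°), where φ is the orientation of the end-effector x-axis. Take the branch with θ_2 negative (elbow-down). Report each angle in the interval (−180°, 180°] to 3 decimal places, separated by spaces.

-59.995 -135.002 -60.002

wrist centre = target − a_3·(cos φ, sin φ) = (-4.7613, -1.6525)
cos θ_2 = (25.4004−4²−7²)/(2·4·7) = -0.7071; θ_2 = -135.0024° (elbow-down)
β = atan2(-1.6525,-4.7613) = -160.8598°; ψ = atan2(-4.9495,-0.9500) = -100.8646°
θ_1 = β − ψ = -59.9952°
θ_3 = φ − θ_1 − θ_2 = -60.0024° (wrapped to (-180°,180°])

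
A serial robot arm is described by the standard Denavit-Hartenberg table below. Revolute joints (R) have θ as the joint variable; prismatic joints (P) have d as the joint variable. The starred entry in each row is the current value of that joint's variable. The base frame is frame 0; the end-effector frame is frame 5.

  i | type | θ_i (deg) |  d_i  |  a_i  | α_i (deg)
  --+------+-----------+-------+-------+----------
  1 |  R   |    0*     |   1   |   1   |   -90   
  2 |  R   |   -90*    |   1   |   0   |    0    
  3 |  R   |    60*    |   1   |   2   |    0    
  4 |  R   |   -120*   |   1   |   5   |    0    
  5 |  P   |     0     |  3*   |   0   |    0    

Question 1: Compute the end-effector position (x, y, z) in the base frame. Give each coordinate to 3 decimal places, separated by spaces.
-1.598 6.000 4.500

after link 1: o_1 = (1.0000, 0.0000, 1.0000)
after link 2: o_2 = (1.0000, 1.0000, 1.0000)
after link 3: o_3 = (2.7321, 2.0000, 2.0000)
after link 4: o_4 = (-1.5981, 3.0000, 4.5000)
after link 5: o_5 = (-1.5981, 6.0000, 4.5000)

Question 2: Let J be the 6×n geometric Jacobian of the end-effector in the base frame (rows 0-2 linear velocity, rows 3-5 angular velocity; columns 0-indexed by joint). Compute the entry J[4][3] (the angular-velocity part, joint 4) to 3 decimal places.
1.000

axis z_3 = (0.0000,1.0000,0.0000); lever o_n−o_3 = (-4.3301,4.0000,2.5000)
cross product → J_v[:, 3] = (2.5000,-0.0000,4.3301)
J_ω[:, 3] = z_3
entry J[4][3] = 1.0000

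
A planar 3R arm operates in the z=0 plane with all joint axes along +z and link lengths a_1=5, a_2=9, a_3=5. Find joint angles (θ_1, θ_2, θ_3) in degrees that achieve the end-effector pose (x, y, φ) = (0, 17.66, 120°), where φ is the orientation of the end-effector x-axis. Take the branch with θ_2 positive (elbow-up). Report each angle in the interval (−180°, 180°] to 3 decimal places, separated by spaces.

wrist centre = target − a_3·(cos φ, sin φ) = (2.5000, 13.3299)
cos θ_2 = (183.9355−5²−9²)/(2·5·9) = 0.8660; θ_2 = 30.0086° (elbow-up)
β = atan2(13.3299,2.5000) = 79.3777°; ψ = atan2(4.5012,12.7936) = 19.3835°
θ_1 = β − ψ = 59.9942°
θ_3 = φ − θ_1 − θ_2 = 29.9972° (wrapped to (-180°,180°])

59.994 30.009 29.997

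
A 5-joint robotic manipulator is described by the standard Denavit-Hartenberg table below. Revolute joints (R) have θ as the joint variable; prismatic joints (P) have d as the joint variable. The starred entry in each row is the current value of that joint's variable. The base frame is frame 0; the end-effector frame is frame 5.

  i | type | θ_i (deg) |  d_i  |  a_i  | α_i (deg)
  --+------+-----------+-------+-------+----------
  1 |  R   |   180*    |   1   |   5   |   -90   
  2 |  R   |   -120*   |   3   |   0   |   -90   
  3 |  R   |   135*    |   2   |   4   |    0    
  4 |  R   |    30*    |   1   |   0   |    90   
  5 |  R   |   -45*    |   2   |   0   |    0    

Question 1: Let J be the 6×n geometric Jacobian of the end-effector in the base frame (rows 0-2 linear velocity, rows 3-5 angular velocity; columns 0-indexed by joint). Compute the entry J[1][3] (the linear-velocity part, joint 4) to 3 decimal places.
axis z_3 = (-0.8660,0.0000,0.5000); lever o_n−o_3 = (-0.6072,1.9319,0.9483)
cross product → J_v[:, 3] = (-0.9659,0.5176,-1.6730)
J_ω[:, 3] = z_3
entry J[1][3] = 0.5176

0.518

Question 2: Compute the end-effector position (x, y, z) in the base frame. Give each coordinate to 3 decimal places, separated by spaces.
after link 1: o_1 = (-5.0000, 0.0000, 1.0000)
after link 2: o_2 = (-5.0000, -3.0000, 1.0000)
after link 3: o_3 = (-8.1463, -0.1716, -0.4495)
after link 4: o_4 = (-9.0123, -0.1716, 0.0505)
after link 5: o_5 = (-8.7535, 1.7603, 0.4988)

-8.753 1.760 0.499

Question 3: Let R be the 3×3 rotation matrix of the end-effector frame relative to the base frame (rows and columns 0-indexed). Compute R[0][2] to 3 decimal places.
0.129

End-effector z-axis (col 2 of R) = (0.1294,0.9659,0.2241)
R[0][2] = 0.1294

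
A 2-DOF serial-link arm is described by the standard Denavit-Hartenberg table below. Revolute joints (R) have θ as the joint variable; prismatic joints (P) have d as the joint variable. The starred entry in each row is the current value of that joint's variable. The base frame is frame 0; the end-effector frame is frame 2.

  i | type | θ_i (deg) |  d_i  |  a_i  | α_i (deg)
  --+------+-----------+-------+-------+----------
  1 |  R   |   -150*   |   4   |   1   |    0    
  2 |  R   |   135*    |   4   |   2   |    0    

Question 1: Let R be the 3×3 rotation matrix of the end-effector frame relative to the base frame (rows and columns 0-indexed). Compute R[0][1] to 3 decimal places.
0.259

End-effector y-axis (col 1 of R) = (0.2588,0.9659,0.0000)
R[0][1] = 0.2588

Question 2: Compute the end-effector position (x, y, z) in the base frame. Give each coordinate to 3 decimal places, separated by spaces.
1.066 -1.018 8.000

after link 1: o_1 = (-0.8660, -0.5000, 4.0000)
after link 2: o_2 = (1.0658, -1.0176, 8.0000)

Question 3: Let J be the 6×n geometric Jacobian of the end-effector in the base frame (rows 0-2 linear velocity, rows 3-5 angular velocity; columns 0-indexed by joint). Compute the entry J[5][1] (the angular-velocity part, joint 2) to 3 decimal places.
axis z_1 = (0.0000,0.0000,1.0000); lever o_n−o_1 = (1.9319,-0.5176,4.0000)
cross product → J_v[:, 1] = (0.5176,1.9319,-0.0000)
J_ω[:, 1] = z_1
entry J[5][1] = 1.0000

1.000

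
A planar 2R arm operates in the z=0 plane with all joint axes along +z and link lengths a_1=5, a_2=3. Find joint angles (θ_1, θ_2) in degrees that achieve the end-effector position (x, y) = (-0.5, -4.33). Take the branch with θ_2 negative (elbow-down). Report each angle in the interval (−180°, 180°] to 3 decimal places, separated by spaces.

cos θ_2 = (18.9989−5²−3²)/(2·5·3) = -0.5000; θ_2 = -120.0024° (elbow-down)
β = atan2(-4.3300,-0.5000) = -96.5870°; ψ = atan2(-2.5980,3.4999) = -36.5870°
θ_1 = β − ψ = -60.0000°

-60.000 -120.002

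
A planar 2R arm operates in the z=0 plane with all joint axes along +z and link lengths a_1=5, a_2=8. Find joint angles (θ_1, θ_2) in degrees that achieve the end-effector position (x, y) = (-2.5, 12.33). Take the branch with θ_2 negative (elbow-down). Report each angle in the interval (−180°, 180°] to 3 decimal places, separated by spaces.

cos θ_2 = (158.2789−5²−8²)/(2·5·8) = 0.8660; θ_2 = -30.0045° (elbow-down)
β = atan2(12.3300,-2.5000) = 101.4618°; ψ = atan2(-4.0005,11.9279) = -18.5411°
θ_1 = β − ψ = 120.0029°

120.003 -30.004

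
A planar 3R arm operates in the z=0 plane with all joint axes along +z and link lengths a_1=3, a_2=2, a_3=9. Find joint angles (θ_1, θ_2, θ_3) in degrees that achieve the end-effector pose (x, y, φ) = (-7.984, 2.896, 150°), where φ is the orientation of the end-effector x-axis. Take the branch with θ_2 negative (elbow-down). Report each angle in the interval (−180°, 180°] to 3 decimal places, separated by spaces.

wrist centre = target − a_3·(cos φ, sin φ) = (-0.1898, -1.6040)
cos θ_2 = (2.6088−3²−2²)/(2·3·2) = -0.8659; θ_2 = -149.9892° (elbow-down)
β = atan2(-1.6040,-0.1898) = -96.7474°; ψ = atan2(-1.0003,1.2681) = -38.2669°
θ_1 = β − ψ = -58.4804°
θ_3 = φ − θ_1 − θ_2 = -1.5304° (wrapped to (-180°,180°])

-58.480 -149.989 -1.530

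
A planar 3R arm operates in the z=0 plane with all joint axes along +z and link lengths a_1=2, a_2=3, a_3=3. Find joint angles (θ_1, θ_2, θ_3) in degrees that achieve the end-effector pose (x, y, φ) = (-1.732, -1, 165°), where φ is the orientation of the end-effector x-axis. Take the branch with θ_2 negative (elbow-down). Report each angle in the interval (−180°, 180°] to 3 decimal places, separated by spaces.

wrist centre = target − a_3·(cos φ, sin φ) = (1.1658, -1.7765)
cos θ_2 = (4.5148−2²−3²)/(2·2·3) = -0.7071; θ_2 = -134.9992° (elbow-down)
β = atan2(-1.7765,1.1658) = -56.7256°; ψ = atan2(-2.1213,-0.1213) = -93.2724°
θ_1 = β − ψ = 36.5468°
θ_3 = φ − θ_1 − θ_2 = -96.5476° (wrapped to (-180°,180°])

36.547 -134.999 -96.548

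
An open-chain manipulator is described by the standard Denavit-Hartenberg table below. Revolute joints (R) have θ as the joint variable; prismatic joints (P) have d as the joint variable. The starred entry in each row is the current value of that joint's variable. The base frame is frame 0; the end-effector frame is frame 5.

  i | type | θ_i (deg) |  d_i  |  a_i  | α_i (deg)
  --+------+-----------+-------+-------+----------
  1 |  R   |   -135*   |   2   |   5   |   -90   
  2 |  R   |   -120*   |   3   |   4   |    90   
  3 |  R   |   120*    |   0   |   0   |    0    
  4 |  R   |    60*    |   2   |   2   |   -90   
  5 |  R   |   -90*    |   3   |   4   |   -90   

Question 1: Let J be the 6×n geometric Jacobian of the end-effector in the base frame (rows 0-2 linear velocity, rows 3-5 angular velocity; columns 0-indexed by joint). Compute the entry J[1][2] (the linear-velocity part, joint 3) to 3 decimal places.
axis z_2 = (0.6124,0.6124,-0.5000); lever o_n−o_2 = (0.8458,5.0884,-4.7321)
cross product → J_v[:, 2] = (-0.3536,2.4749,2.5981)
J_ω[:, 2] = z_2
entry J[1][2] = 2.4749

2.475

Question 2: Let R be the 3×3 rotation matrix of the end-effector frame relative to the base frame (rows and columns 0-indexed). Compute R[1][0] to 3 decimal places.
End-effector x-axis (col 0 of R) = (0.6124,0.6124,-0.5000)
R[1][0] = 0.6124

0.612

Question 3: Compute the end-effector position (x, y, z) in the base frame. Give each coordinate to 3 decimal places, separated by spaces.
0.846 0.846 0.732

after link 1: o_1 = (-3.5355, -3.5355, 2.0000)
after link 2: o_2 = (-0.0000, -4.2426, 5.4641)
after link 3: o_3 = (-0.0000, -4.2426, 5.4641)
after link 4: o_4 = (0.5176, -3.7250, 2.7321)
after link 5: o_5 = (0.8458, 0.8458, 0.7321)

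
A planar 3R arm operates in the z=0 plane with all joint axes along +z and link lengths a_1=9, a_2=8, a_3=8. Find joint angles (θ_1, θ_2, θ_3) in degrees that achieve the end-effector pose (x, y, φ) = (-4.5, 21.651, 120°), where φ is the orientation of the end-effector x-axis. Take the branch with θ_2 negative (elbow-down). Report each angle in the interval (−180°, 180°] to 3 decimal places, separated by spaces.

119.998 -59.995 59.997

wrist centre = target − a_3·(cos φ, sin φ) = (-0.5000, 14.7228)
cos θ_2 = (217.0107−9²−8²)/(2·9·8) = 0.5001; θ_2 = -59.9951° (elbow-down)
β = atan2(14.7228,-0.5000) = 91.9451°; ψ = atan2(-6.9279,13.0006) = -28.0526°
θ_1 = β − ψ = 119.9977°
θ_3 = φ − θ_1 − θ_2 = 59.9974° (wrapped to (-180°,180°])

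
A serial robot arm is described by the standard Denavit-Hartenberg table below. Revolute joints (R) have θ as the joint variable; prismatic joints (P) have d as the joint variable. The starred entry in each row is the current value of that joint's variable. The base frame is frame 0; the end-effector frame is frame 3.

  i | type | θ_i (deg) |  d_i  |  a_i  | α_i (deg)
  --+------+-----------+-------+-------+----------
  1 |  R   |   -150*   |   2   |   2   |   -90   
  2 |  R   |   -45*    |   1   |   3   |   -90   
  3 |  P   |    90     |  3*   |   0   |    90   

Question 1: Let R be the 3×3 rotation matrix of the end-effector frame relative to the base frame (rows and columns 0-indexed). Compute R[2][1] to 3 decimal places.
End-effector y-axis (col 1 of R) = (-0.6124,-0.3536,-0.7071)
R[2][1] = -0.7071

-0.707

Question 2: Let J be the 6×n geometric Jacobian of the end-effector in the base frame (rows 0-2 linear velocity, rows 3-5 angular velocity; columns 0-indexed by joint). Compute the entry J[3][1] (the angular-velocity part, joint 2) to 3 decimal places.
axis z_1 = (0.5000,-0.8660,0.0000); lever o_n−o_1 = (-3.1742,-2.9873,0.0000)
cross product → J_v[:, 1] = (0.0000,-0.0000,-4.2426)
J_ω[:, 1] = z_1
entry J[3][1] = 0.5000

0.500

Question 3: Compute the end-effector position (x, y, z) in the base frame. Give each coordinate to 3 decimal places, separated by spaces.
after link 1: o_1 = (-1.7321, -1.0000, 2.0000)
after link 2: o_2 = (-3.0692, -2.9267, 4.1213)
after link 3: o_3 = (-4.9063, -3.9873, 2.0000)

-4.906 -3.987 2.000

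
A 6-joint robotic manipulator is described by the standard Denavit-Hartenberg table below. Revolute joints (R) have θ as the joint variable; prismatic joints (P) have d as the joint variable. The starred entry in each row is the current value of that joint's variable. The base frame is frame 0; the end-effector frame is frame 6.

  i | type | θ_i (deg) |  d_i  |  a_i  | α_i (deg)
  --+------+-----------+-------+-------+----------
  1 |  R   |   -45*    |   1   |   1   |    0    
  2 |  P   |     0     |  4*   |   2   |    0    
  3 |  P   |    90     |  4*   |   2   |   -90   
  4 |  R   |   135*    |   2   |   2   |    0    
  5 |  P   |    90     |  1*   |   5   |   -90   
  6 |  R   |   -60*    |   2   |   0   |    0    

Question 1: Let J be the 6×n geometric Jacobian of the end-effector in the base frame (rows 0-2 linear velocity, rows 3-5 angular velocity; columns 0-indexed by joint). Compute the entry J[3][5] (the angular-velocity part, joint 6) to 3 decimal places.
axis z_5 = (0.5000,0.5000,0.7071); lever o_n−o_5 = (1.0000,1.0000,1.4142)
cross product → J_v[:, 5] = (0.0000,-0.0000,0.0000)
J_ω[:, 5] = z_5
entry J[3][5] = 0.5000

0.500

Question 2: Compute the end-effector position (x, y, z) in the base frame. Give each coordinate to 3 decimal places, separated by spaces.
after link 1: o_1 = (0.7071, -0.7071, 1.0000)
after link 2: o_2 = (2.1213, -2.1213, 5.0000)
after link 3: o_3 = (3.5355, -0.7071, 9.0000)
after link 4: o_4 = (1.1213, -0.2929, 7.5858)
after link 5: o_5 = (-2.0858, -2.0858, 11.1213)
after link 6: o_6 = (-1.0858, -1.0858, 12.5355)

-1.086 -1.086 12.536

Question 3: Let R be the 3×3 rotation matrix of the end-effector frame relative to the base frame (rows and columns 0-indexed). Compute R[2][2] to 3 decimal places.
End-effector z-axis (col 2 of R) = (0.5000,0.5000,0.7071)
R[2][2] = 0.7071

0.707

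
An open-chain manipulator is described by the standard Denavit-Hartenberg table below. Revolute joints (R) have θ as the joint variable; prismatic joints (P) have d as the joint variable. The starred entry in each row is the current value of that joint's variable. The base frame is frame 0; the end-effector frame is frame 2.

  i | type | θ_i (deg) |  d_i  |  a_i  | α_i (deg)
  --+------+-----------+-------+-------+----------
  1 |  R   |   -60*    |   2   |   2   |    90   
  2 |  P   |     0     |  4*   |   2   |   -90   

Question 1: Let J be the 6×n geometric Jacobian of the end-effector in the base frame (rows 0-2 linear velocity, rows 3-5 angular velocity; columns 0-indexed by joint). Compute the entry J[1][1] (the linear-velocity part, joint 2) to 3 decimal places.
-0.500

prismatic axis z_1 = (-0.8660,-0.5000,0.0000)
J_v[:, 1] = z_1; J_ω[:, 1] = (0,0,0)
entry J[1][1] = -0.5000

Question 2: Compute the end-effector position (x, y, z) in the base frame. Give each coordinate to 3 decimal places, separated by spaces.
-1.464 -5.464 2.000

after link 1: o_1 = (1.0000, -1.7321, 2.0000)
after link 2: o_2 = (-1.4641, -5.4641, 2.0000)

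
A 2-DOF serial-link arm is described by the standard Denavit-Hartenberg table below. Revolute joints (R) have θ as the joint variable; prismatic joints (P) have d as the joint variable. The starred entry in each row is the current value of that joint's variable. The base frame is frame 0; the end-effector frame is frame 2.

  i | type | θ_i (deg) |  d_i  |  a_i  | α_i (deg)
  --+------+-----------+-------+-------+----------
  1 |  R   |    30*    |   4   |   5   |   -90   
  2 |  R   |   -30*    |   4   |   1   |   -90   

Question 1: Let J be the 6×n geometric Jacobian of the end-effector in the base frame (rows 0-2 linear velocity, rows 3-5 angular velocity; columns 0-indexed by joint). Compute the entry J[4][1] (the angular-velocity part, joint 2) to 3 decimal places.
axis z_1 = (-0.5000,0.8660,0.0000); lever o_n−o_1 = (-1.2500,3.8971,0.5000)
cross product → J_v[:, 1] = (0.4330,0.2500,-0.8660)
J_ω[:, 1] = z_1
entry J[4][1] = 0.8660

0.866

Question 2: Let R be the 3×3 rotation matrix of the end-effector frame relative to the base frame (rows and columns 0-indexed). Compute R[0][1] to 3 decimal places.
0.500

End-effector y-axis (col 1 of R) = (0.5000,-0.8660,-0.0000)
R[0][1] = 0.5000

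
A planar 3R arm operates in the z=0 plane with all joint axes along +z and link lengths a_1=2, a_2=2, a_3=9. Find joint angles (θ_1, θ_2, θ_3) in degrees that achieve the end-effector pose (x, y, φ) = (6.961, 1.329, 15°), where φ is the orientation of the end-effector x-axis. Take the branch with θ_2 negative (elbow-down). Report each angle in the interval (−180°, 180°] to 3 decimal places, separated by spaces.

-90.002 -119.986 -135.012

wrist centre = target − a_3·(cos φ, sin φ) = (-1.7323, -1.0004)
cos θ_2 = (4.0017−2²−2²)/(2·2·2) = -0.4998; θ_2 = -119.9858° (elbow-down)
β = atan2(-1.0004,-1.7323) = -149.9948°; ψ = atan2(-1.7323,1.0004) = -59.9929°
θ_1 = β − ψ = -90.0019°
θ_3 = φ − θ_1 − θ_2 = -135.0123° (wrapped to (-180°,180°])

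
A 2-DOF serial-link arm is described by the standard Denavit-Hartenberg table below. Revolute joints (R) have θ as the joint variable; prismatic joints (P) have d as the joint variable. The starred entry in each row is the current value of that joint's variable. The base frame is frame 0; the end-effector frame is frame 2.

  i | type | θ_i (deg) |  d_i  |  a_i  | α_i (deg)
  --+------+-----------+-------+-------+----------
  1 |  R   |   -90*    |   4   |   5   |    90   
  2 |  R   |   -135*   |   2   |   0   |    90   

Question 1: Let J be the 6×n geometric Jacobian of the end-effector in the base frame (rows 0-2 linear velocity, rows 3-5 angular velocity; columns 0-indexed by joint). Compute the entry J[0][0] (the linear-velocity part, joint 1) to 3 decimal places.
axis z_0 = ẑ; lever o_n−o_0 = (-2.0000,-5.0000,4.0000)
cross product → J_v[:, 0] = (5.0000,-2.0000,0.0000)
J_ω[:, 0] = z_0
entry J[0][0] = 5.0000

5.000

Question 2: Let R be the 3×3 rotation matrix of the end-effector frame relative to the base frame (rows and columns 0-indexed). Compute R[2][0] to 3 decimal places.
End-effector x-axis (col 0 of R) = (-0.0000,0.7071,-0.7071)
R[2][0] = -0.7071

-0.707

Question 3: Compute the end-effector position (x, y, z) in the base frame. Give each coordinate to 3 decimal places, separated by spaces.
after link 1: o_1 = (0.0000, -5.0000, 4.0000)
after link 2: o_2 = (-2.0000, -5.0000, 4.0000)

-2.000 -5.000 4.000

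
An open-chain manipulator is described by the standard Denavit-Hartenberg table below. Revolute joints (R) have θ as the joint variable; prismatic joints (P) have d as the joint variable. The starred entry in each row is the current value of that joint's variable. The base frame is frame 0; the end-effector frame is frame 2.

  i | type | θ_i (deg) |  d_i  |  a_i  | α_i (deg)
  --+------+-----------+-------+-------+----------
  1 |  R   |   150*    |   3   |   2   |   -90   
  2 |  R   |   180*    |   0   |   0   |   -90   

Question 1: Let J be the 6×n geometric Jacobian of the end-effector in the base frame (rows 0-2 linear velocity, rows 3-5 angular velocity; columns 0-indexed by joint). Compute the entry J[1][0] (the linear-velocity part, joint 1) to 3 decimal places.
-1.732

axis z_0 = ẑ; lever o_n−o_0 = (-1.7321,1.0000,3.0000)
cross product → J_v[:, 0] = (-1.0000,-1.7321,0.0000)
J_ω[:, 0] = z_0
entry J[1][0] = -1.7321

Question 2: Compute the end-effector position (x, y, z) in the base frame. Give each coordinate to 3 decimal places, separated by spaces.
-1.732 1.000 3.000

after link 1: o_1 = (-1.7321, 1.0000, 3.0000)
after link 2: o_2 = (-1.7321, 1.0000, 3.0000)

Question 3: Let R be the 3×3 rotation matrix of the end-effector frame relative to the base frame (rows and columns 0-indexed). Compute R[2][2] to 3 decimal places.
End-effector z-axis (col 2 of R) = (0.0000,-0.0000,1.0000)
R[2][2] = 1.0000

1.000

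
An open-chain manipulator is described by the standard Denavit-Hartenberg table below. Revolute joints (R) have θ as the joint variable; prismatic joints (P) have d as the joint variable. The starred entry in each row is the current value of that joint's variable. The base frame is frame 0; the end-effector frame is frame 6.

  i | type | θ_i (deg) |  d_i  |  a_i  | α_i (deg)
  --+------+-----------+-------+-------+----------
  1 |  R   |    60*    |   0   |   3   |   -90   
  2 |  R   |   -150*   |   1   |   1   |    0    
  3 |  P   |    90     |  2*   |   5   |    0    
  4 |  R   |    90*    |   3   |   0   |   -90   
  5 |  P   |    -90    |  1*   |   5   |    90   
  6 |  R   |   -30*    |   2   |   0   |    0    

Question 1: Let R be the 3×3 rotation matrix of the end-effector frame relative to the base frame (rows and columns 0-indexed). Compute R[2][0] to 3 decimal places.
0.433

End-effector x-axis (col 0 of R) = (-0.6250,0.6495,0.4330)
R[2][0] = 0.4330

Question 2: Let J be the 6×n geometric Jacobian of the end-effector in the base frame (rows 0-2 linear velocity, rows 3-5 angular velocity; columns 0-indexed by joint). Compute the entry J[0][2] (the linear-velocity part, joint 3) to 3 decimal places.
-0.866

prismatic axis z_2 = (-0.8660,0.5000,0.0000)
J_v[:, 2] = z_2; J_ω[:, 2] = (0,0,0)
entry J[0][2] = -0.8660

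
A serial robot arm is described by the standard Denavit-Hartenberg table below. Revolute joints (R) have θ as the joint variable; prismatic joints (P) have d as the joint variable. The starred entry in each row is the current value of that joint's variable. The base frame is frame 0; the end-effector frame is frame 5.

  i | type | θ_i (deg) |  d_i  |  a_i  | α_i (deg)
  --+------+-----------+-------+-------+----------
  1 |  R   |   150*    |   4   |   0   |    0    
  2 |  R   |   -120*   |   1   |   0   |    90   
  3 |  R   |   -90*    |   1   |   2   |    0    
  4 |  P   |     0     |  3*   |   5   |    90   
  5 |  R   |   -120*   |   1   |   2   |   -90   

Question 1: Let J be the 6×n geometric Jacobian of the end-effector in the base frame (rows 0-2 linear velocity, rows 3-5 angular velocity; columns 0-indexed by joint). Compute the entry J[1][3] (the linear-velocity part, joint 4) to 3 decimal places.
prismatic axis z_3 = (0.5000,-0.8660,0.0000)
J_v[:, 3] = z_3; J_ω[:, 3] = (0,0,0)
entry J[1][3] = -0.8660

-0.866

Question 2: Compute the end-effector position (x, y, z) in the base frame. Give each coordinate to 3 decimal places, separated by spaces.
0.268 -2.464 -1.000

after link 1: o_1 = (0.0000, 0.0000, 4.0000)
after link 2: o_2 = (0.0000, 0.0000, 5.0000)
after link 3: o_3 = (0.5000, -0.8660, 3.0000)
after link 4: o_4 = (2.0000, -3.4641, -2.0000)
after link 5: o_5 = (0.2679, -2.4641, -1.0000)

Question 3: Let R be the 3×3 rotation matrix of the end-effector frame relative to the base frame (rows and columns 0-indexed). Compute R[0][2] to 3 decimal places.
-0.250

End-effector z-axis (col 2 of R) = (-0.2500,0.4330,-0.8660)
R[0][2] = -0.2500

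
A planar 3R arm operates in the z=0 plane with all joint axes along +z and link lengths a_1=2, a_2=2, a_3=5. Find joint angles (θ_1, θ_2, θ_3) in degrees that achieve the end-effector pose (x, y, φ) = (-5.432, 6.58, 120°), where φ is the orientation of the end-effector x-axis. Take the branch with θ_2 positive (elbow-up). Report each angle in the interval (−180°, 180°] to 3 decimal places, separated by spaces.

wrist centre = target − a_3·(cos φ, sin φ) = (-2.9320, 2.2499)
cos θ_2 = (13.6586−2²−2²)/(2·2·2) = 0.7073; θ_2 = 44.9828° (elbow-up)
β = atan2(2.2499,-2.9320) = 142.4991°; ψ = atan2(1.4138,3.4146) = 22.4914°
θ_1 = β − ψ = 120.0077°
θ_3 = φ − θ_1 − θ_2 = -44.9905° (wrapped to (-180°,180°])

120.008 44.983 -44.991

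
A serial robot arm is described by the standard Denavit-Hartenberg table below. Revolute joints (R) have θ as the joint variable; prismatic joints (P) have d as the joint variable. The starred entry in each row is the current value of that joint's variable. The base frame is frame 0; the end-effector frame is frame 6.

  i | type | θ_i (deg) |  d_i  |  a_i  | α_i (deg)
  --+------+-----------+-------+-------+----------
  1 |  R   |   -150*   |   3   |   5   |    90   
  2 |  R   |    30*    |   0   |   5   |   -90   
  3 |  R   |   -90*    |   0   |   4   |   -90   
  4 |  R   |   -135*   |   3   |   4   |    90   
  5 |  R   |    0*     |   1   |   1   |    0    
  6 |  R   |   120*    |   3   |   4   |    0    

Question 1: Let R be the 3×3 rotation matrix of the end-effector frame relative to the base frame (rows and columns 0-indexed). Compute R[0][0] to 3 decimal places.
-0.979

End-effector x-axis (col 0 of R) = (-0.9794,-0.1572,0.1268)
R[0][0] = -0.9794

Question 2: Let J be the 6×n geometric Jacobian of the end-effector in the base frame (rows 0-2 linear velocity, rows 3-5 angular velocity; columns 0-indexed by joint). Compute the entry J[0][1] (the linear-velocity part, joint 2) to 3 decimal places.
axis z_1 = (-0.5000,0.8660,0.0000); lever o_n−o_1 = (-8.4294,-5.9634,5.1197)
cross product → J_v[:, 1] = (4.4338,2.5598,10.2818)
J_ω[:, 1] = z_1
entry J[0][1] = 4.4338

4.434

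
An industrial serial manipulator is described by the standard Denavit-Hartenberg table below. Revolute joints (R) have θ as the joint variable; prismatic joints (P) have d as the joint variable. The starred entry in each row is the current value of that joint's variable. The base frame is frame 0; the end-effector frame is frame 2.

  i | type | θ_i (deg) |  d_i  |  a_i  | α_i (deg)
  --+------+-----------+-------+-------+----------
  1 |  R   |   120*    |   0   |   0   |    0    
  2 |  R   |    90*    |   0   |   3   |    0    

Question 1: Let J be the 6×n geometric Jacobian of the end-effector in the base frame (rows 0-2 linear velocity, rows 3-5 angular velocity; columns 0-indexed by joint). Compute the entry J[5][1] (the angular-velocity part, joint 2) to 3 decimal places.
axis z_1 = (0.0000,0.0000,1.0000); lever o_n−o_1 = (-2.5981,-1.5000,0.0000)
cross product → J_v[:, 1] = (1.5000,-2.5981,0.0000)
J_ω[:, 1] = z_1
entry J[5][1] = 1.0000

1.000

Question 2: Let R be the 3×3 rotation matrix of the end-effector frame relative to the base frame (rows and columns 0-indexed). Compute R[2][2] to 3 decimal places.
1.000

End-effector z-axis (col 2 of R) = (0.0000,0.0000,1.0000)
R[2][2] = 1.0000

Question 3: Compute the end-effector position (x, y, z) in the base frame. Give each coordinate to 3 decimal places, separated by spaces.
-2.598 -1.500 0.000

after link 1: o_1 = (0.0000, 0.0000, 0.0000)
after link 2: o_2 = (-2.5981, -1.5000, 0.0000)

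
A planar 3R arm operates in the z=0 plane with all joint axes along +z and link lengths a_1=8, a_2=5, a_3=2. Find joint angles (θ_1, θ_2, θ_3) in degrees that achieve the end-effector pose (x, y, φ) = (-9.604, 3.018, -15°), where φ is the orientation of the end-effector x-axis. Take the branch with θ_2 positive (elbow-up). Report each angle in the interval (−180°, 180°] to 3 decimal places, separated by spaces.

wrist centre = target − a_3·(cos φ, sin φ) = (-11.5359, 3.5356)
cos θ_2 = (145.5766−8²−5²)/(2·8·5) = 0.7072; θ_2 = 44.9918° (elbow-up)
β = atan2(3.5356,-11.5359) = 162.9602°; ψ = atan2(3.5350,11.5360) = 17.0368°
θ_1 = β − ψ = 145.9233°
θ_3 = φ − θ_1 − θ_2 = 154.0848° (wrapped to (-180°,180°])

145.923 44.992 154.085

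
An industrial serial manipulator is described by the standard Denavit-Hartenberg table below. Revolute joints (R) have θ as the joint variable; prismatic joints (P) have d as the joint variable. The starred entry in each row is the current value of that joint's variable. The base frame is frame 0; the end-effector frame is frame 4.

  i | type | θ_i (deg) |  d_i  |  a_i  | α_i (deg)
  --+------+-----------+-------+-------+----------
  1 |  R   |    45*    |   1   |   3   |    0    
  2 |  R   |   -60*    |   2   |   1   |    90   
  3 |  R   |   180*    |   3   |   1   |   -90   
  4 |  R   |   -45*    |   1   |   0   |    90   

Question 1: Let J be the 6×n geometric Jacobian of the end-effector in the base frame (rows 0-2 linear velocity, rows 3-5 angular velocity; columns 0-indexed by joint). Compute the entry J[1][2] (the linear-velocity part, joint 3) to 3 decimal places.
axis z_2 = (-0.2588,-0.9659,0.0000); lever o_n−o_2 = (-1.7424,-2.6390,-1.0000)
cross product → J_v[:, 2] = (0.9659,-0.2588,-1.0000)
J_ω[:, 2] = z_2
entry J[1][2] = -0.2588

-0.259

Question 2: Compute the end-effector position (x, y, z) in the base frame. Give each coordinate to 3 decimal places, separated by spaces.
after link 1: o_1 = (2.1213, 2.1213, 1.0000)
after link 2: o_2 = (3.0872, 1.8625, 3.0000)
after link 3: o_3 = (1.3449, -0.7765, 3.0000)
after link 4: o_4 = (1.3449, -0.7765, 2.0000)

1.345 -0.776 2.000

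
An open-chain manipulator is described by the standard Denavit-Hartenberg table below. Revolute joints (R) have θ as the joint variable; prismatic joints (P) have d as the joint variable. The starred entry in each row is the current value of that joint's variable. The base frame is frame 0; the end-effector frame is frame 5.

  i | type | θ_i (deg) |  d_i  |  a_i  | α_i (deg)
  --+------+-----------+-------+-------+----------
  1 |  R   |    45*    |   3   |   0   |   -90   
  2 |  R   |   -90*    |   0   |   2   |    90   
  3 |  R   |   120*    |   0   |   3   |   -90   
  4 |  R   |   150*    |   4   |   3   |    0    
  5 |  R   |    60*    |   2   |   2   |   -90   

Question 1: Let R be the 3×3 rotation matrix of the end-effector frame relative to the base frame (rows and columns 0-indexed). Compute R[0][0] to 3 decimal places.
0.177

End-effector x-axis (col 0 of R) = (0.1768,-0.8839,0.4330)
R[0][0] = 0.1768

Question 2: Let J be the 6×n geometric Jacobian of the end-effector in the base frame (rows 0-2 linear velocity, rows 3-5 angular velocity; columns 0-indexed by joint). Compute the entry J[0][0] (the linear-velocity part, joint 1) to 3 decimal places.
axis z_0 = ẑ; lever o_n−o_0 = (3.2894,-2.5823,0.4689)
cross product → J_v[:, 0] = (2.5823,3.2894,-0.0000)
J_ω[:, 0] = z_0
entry J[0][0] = 2.5823

2.582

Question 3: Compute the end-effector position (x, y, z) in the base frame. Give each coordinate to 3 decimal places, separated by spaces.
after link 1: o_1 = (0.0000, 0.0000, 3.0000)
after link 2: o_2 = (0.0000, -0.0000, 5.0000)
after link 3: o_3 = (-1.8371, 1.8371, 3.5000)
after link 4: o_4 = (2.2287, -0.1074, 1.3349)
after link 5: o_5 = (3.2894, -2.5823, 0.4689)

3.289 -2.582 0.469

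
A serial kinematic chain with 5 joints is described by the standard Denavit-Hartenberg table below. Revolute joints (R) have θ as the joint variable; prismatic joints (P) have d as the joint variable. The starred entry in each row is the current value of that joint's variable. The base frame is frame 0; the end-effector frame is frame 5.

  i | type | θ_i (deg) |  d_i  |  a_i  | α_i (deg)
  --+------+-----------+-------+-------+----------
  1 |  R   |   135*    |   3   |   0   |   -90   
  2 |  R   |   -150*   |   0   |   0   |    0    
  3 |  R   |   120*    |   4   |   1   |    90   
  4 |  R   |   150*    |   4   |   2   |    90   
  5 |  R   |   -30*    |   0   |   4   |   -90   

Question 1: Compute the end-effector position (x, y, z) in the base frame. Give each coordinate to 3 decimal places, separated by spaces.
after link 1: o_1 = (0.0000, 0.0000, 3.0000)
after link 2: o_2 = (0.0000, 0.0000, 3.0000)
after link 3: o_3 = (-3.4408, -2.2161, 3.5000)
after link 4: o_4 = (-1.6730, -5.3980, 6.0981)
after link 5: o_5 = (-1.7678, -7.7528, 2.8660)

-1.768 -7.753 2.866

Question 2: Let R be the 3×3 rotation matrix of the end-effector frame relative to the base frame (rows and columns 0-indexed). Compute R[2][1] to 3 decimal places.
End-effector y-axis (col 1 of R) = (0.9186,0.3062,-0.2500)
R[2][1] = -0.2500

-0.250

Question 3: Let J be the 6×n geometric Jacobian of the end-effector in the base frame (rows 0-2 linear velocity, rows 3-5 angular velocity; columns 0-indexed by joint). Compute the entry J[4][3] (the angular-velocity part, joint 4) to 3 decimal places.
-0.354

axis z_3 = (0.3536,-0.3536,0.8660); lever o_n−o_3 = (1.6730,-5.5367,-0.6340)
cross product → J_v[:, 3] = (5.0191,1.6730,-1.3660)
J_ω[:, 3] = z_3
entry J[4][3] = -0.3536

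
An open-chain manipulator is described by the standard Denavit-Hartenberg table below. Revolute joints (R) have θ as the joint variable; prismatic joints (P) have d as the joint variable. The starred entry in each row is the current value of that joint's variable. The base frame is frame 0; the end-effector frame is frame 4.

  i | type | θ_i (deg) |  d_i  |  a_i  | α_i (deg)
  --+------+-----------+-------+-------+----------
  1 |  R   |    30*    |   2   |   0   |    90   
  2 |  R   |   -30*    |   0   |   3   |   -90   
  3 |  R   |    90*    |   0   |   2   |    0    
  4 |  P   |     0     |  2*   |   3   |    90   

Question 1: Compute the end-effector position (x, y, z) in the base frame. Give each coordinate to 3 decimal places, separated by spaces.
after link 1: o_1 = (0.0000, 0.0000, 2.0000)
after link 2: o_2 = (2.2500, 1.2990, 0.5000)
after link 3: o_3 = (1.2500, 3.0311, 0.5000)
after link 4: o_4 = (0.6160, 6.1292, 2.2321)

0.616 6.129 2.232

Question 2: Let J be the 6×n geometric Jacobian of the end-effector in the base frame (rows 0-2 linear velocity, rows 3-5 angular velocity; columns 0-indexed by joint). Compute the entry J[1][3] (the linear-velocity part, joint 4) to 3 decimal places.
0.250

prismatic axis z_3 = (0.4330,0.2500,0.8660)
J_v[:, 3] = z_3; J_ω[:, 3] = (0,0,0)
entry J[1][3] = 0.2500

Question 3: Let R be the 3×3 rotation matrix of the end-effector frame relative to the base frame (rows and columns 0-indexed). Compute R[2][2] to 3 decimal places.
-0.500

End-effector z-axis (col 2 of R) = (0.7500,0.4330,-0.5000)
R[2][2] = -0.5000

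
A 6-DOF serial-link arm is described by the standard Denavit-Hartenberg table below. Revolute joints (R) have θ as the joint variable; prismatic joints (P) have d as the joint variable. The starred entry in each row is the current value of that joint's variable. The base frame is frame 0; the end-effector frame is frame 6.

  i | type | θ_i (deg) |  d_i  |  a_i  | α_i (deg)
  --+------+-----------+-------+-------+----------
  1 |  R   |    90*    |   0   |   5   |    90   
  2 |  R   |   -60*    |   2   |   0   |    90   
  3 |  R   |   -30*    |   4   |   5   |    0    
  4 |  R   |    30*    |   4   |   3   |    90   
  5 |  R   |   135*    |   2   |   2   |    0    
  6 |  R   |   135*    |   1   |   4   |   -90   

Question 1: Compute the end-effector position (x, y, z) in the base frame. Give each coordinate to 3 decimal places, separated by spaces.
after link 1: o_1 = (0.0000, 5.0000, 0.0000)
after link 2: o_2 = (2.0000, 5.0000, 0.0000)
after link 3: o_3 = (-0.5000, 3.7010, -5.7500)
after link 4: o_4 = (-0.5000, 1.7369, -10.3481)
after link 5: o_5 = (-2.5000, -0.1950, -9.8304)
after link 6: o_6 = (-3.5000, 3.2691, -7.8304)

-3.500 3.269 -7.830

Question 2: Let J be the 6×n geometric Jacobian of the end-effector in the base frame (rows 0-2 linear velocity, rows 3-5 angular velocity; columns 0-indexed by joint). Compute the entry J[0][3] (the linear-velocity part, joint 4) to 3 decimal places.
axis z_3 = (0.0000,-0.8660,-0.5000); lever o_n−o_3 = (-3.0000,-0.4319,-2.0804)
cross product → J_v[:, 3] = (1.5858,1.5000,-2.5981)
J_ω[:, 3] = z_3
entry J[0][3] = 1.5858

1.586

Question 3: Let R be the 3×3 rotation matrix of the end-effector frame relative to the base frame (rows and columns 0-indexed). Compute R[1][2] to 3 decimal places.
End-effector z-axis (col 2 of R) = (-0.0000,0.5000,-0.8660)
R[1][2] = 0.5000

0.500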